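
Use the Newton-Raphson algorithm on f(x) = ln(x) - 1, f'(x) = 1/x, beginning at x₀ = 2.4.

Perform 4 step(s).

f(x) = ln(x) - 1
f'(x) = 1/x
x₀ = 2.4

Newton-Raphson formula: x_{n+1} = x_n - f(x_n)/f'(x_n)

Iteration 1:
  f(2.400000) = -0.124531
  f'(2.400000) = 0.416667
  x_1 = 2.400000 - (-0.124531)/0.416667 = 2.698875
Iteration 2:
  f(2.698875) = -0.007165
  f'(2.698875) = 0.370525
  x_2 = 2.698875 - (-0.007165)/0.370525 = 2.718212
Iteration 3:
  f(2.718212) = -0.000026
  f'(2.718212) = 0.367889
  x_3 = 2.718212 - (-0.000026)/0.367889 = 2.718282
Iteration 4:
  f(2.718282) = 0.000000
  f'(2.718282) = 0.367879
  x_4 = 2.718282 - 0.000000/0.367879 = 2.718282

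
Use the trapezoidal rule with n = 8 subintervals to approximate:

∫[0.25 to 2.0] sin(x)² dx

f(x) = sin(x)²
a = 0.25, b = 2.0, n = 8
h = (b - a)/n = 0.218750

Trapezoidal rule: (h/2)[f(x₀) + 2f(x₁) + 2f(x₂) + ... + f(xₙ)]

x_0 = 0.2500, f(x_0) = 0.061209, coefficient = 1
x_1 = 0.4688, f(x_1) = 0.204097, coefficient = 2
x_2 = 0.6875, f(x_2) = 0.402726, coefficient = 2
x_3 = 0.9062, f(x_3) = 0.619679, coefficient = 2
x_4 = 1.1250, f(x_4) = 0.814087, coefficient = 2
x_5 = 1.3438, f(x_5) = 0.949330, coefficient = 2
x_6 = 1.5625, f(x_6) = 0.999931, coefficient = 2
x_7 = 1.7812, f(x_7) = 0.956359, coefficient = 2
x_8 = 2.0000, f(x_8) = 0.826822, coefficient = 1

I ≈ (0.218750/2) × 10.780449 = 1.179112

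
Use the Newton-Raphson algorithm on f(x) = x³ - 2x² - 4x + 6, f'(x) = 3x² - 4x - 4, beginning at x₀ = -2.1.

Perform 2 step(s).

f(x) = x³ - 2x² - 4x + 6
f'(x) = 3x² - 4x - 4
x₀ = -2.1

Newton-Raphson formula: x_{n+1} = x_n - f(x_n)/f'(x_n)

Iteration 1:
  f(-2.100000) = -3.681000
  f'(-2.100000) = 17.630000
  x_1 = -2.100000 - (-3.681000)/17.630000 = -1.891208
Iteration 2:
  f(-1.891208) = -0.352728
  f'(-1.891208) = 14.294838
  x_2 = -1.891208 - (-0.352728)/14.294838 = -1.866533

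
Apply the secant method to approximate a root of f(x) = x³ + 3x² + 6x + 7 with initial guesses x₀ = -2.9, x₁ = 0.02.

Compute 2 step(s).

f(x) = x³ + 3x² + 6x + 7
x₀ = -2.9, x₁ = 0.02

Secant formula: x_{n+1} = x_n - f(x_n)(x_n - x_{n-1})/(f(x_n) - f(x_{n-1}))

Iteration 1:
  f(-2.900000) = -9.559000
  f(0.020000) = 7.121208
  x_2 = 0.020000 - 7.121208×(0.020000 - (-2.900000))/(7.121208 - (-9.559000))
       = -1.226623
Iteration 2:
  f(0.020000) = 7.121208
  f(-1.226623) = 2.308493
  x_3 = -1.226623 - 2.308493×(-1.226623 - 0.020000)/(2.308493 - 7.121208)
       = -1.824585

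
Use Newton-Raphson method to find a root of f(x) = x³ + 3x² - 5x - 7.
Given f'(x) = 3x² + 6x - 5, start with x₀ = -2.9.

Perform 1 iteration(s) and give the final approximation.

f(x) = x³ + 3x² - 5x - 7
f'(x) = 3x² + 6x - 5
x₀ = -2.9

Newton-Raphson formula: x_{n+1} = x_n - f(x_n)/f'(x_n)

Iteration 1:
  f(-2.900000) = 8.341000
  f'(-2.900000) = 2.830000
  x_1 = -2.900000 - 8.341000/2.830000 = -5.847350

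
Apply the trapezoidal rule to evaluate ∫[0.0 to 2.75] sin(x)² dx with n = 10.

f(x) = sin(x)²
a = 0.0, b = 2.75, n = 10
h = (b - a)/n = 0.275000

Trapezoidal rule: (h/2)[f(x₀) + 2f(x₁) + 2f(x₂) + ... + f(xₙ)]

x_0 = 0.0000, f(x_0) = 0.000000, coefficient = 1
x_1 = 0.2750, f(x_1) = 0.073738, coefficient = 2
x_2 = 0.5500, f(x_2) = 0.273202, coefficient = 2
x_3 = 0.8250, f(x_3) = 0.539560, coefficient = 2
x_4 = 1.1000, f(x_4) = 0.794251, coefficient = 2
x_5 = 1.3750, f(x_5) = 0.962151, coefficient = 2
x_6 = 1.6500, f(x_6) = 0.993740, coefficient = 2
x_7 = 1.9250, f(x_7) = 0.879700, coefficient = 2
x_8 = 2.2000, f(x_8) = 0.653666, coefficient = 2
x_9 = 2.4750, f(x_9) = 0.382309, coefficient = 2
x_10 = 2.7500, f(x_10) = 0.145665, coefficient = 1

I ≈ (0.275000/2) × 11.250299 = 1.546916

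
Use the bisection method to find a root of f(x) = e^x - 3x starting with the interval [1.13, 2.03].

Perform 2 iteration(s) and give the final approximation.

f(x) = e^x - 3x
Initial interval: [1.13, 2.03]

Iteration 1:
  c_1 = (1.130000 + 2.030000)/2 = 1.580000
  f(c_1) = f(1.580000) = 0.114956
  f(a) × f(c) < 0, new interval: [1.130000, 1.580000]
Iteration 2:
  c_2 = (1.130000 + 1.580000)/2 = 1.355000
  f(c_2) = f(1.355000) = -0.188239
  f(a) × f(c) ≥ 0, new interval: [1.355000, 1.580000]

After 2 iteration(s), the approximation is c_2 = 1.355000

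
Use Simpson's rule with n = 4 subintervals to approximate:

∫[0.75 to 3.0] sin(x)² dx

f(x) = sin(x)²
a = 0.75, b = 3.0, n = 4
h = (b - a)/n = 0.562500

Simpson's rule: (h/3)[f(x₀) + 4f(x₁) + 2f(x₂) + ... + f(xₙ)]

x_0 = 0.7500, f(x_0) = 0.464631, coefficient = 1
x_1 = 1.3125, f(x_1) = 0.934754, coefficient = 4
x_2 = 1.8750, f(x_2) = 0.910280, coefficient = 2
x_3 = 2.4375, f(x_3) = 0.419052, coefficient = 4
x_4 = 3.0000, f(x_4) = 0.019915, coefficient = 1

I ≈ (0.562500/3) × 7.720329 = 1.447562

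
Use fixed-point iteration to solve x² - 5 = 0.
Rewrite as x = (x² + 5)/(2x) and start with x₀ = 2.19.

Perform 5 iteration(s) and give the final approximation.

Equation: x² - 5 = 0
Fixed-point form: x = (x² + 5)/(2x)
x₀ = 2.19

x_1 = g(2.190000) = 2.236553
x_2 = g(2.236553) = 2.236068
x_3 = g(2.236068) = 2.236068
x_4 = g(2.236068) = 2.236068
x_5 = g(2.236068) = 2.236068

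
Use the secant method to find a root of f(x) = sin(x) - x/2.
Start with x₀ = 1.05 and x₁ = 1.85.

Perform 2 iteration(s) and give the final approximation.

f(x) = sin(x) - x/2
x₀ = 1.05, x₁ = 1.85

Secant formula: x_{n+1} = x_n - f(x_n)(x_n - x_{n-1})/(f(x_n) - f(x_{n-1}))

Iteration 1:
  f(1.050000) = 0.342423
  f(1.850000) = 0.036275
  x_2 = 1.850000 - 0.036275×(1.850000 - 1.050000)/(0.036275 - 0.342423)
       = 1.944791
Iteration 2:
  f(1.850000) = 0.036275
  f(1.944791) = -0.041520
  x_3 = 1.944791 - (-0.041520)×(1.944791 - 1.850000)/(-0.041520 - 0.036275)
       = 1.894200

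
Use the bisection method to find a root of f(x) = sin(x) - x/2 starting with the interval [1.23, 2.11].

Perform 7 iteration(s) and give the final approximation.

f(x) = sin(x) - x/2
Initial interval: [1.23, 2.11]

Iteration 1:
  c_1 = (1.230000 + 2.110000)/2 = 1.670000
  f(c_1) = f(1.670000) = 0.160083
  f(a) × f(c) ≥ 0, new interval: [1.670000, 2.110000]
Iteration 2:
  c_2 = (1.670000 + 2.110000)/2 = 1.890000
  f(c_2) = f(1.890000) = 0.004486
  f(a) × f(c) ≥ 0, new interval: [1.890000, 2.110000]
Iteration 3:
  c_3 = (1.890000 + 2.110000)/2 = 2.000000
  f(c_3) = f(2.000000) = -0.090703
  f(a) × f(c) < 0, new interval: [1.890000, 2.000000]
Iteration 4:
  c_4 = (1.890000 + 2.000000)/2 = 1.945000
  f(c_4) = f(1.945000) = -0.041701
  f(a) × f(c) < 0, new interval: [1.890000, 1.945000]
Iteration 5:
  c_5 = (1.890000 + 1.945000)/2 = 1.917500
  f(c_5) = f(1.917500) = -0.018252
  f(a) × f(c) < 0, new interval: [1.890000, 1.917500]
Iteration 6:
  c_6 = (1.890000 + 1.917500)/2 = 1.903750
  f(c_6) = f(1.903750) = -0.006794
  f(a) × f(c) < 0, new interval: [1.890000, 1.903750]
Iteration 7:
  c_7 = (1.890000 + 1.903750)/2 = 1.896875
  f(c_7) = f(1.896875) = -0.001132
  f(a) × f(c) < 0, new interval: [1.890000, 1.896875]

After 7 iteration(s), the approximation is c_7 = 1.896875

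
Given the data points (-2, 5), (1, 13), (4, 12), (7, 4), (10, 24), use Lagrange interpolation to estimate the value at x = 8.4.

Lagrange interpolation formula:
P(x) = Σ yᵢ × Lᵢ(x)
where Lᵢ(x) = Π_{j≠i} (x - xⱼ)/(xᵢ - xⱼ)

L_0(8.4) = (8.4 - 1)/(-2 - 1) × (8.4 - 4)/(-2 - 4) × (8.4 - 7)/(-2 - 7) × (8.4 - 10)/(-2 - 10) = -0.037518
L_1(8.4) = (8.4 - (-2))/(1 - (-2)) × (8.4 - 4)/(1 - 4) × (8.4 - 7)/(1 - 7) × (8.4 - 10)/(1 - 10) = 0.210910
L_2(8.4) = (8.4 - (-2))/(4 - (-2)) × (8.4 - 1)/(4 - 1) × (8.4 - 7)/(4 - 7) × (8.4 - 10)/(4 - 10) = -0.532069
L_3(8.4) = (8.4 - (-2))/(7 - (-2)) × (8.4 - 1)/(7 - 1) × (8.4 - 4)/(7 - 4) × (8.4 - 10)/(7 - 10) = 1.114812
L_4(8.4) = (8.4 - (-2))/(10 - (-2)) × (8.4 - 1)/(10 - 1) × (8.4 - 4)/(10 - 4) × (8.4 - 7)/(10 - 7) = 0.243865

P(8.4) = 5×L_0(8.4) + 13×L_1(8.4) + 12×L_2(8.4) + 4×L_3(8.4) + 24×L_4(8.4)
P(8.4) = 6.481422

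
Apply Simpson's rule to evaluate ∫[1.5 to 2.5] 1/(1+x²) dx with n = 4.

f(x) = 1/(1+x²)
a = 1.5, b = 2.5, n = 4
h = (b - a)/n = 0.250000

Simpson's rule: (h/3)[f(x₀) + 4f(x₁) + 2f(x₂) + ... + f(xₙ)]

x_0 = 1.5000, f(x_0) = 0.307692, coefficient = 1
x_1 = 1.7500, f(x_1) = 0.246154, coefficient = 4
x_2 = 2.0000, f(x_2) = 0.200000, coefficient = 2
x_3 = 2.2500, f(x_3) = 0.164948, coefficient = 4
x_4 = 2.5000, f(x_4) = 0.137931, coefficient = 1

I ≈ (0.250000/3) × 2.490033 = 0.207503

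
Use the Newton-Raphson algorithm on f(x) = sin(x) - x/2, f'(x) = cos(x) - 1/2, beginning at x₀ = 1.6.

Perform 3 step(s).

f(x) = sin(x) - x/2
f'(x) = cos(x) - 1/2
x₀ = 1.6

Newton-Raphson formula: x_{n+1} = x_n - f(x_n)/f'(x_n)

Iteration 1:
  f(1.600000) = 0.199574
  f'(1.600000) = -0.529200
  x_1 = 1.600000 - 0.199574/(-0.529200) = 1.977124
Iteration 2:
  f(1.977124) = -0.069983
  f'(1.977124) = -0.895238
  x_2 = 1.977124 - (-0.069983)/(-0.895238) = 1.898951
Iteration 3:
  f(1.898951) = -0.002837
  f'(1.898951) = -0.822297
  x_3 = 1.898951 - (-0.002837)/(-0.822297) = 1.895501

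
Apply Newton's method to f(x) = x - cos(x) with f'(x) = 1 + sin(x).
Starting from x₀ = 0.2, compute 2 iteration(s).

f(x) = x - cos(x)
f'(x) = 1 + sin(x)
x₀ = 0.2

Newton-Raphson formula: x_{n+1} = x_n - f(x_n)/f'(x_n)

Iteration 1:
  f(0.200000) = -0.780067
  f'(0.200000) = 1.198669
  x_1 = 0.200000 - (-0.780067)/1.198669 = 0.850777
Iteration 2:
  f(0.850777) = 0.191378
  f'(0.850777) = 1.751793
  x_2 = 0.850777 - 0.191378/1.751793 = 0.741530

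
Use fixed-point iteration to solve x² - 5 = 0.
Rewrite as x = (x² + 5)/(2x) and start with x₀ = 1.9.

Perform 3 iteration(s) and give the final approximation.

Equation: x² - 5 = 0
Fixed-point form: x = (x² + 5)/(2x)
x₀ = 1.9

x_1 = g(1.900000) = 2.265789
x_2 = g(2.265789) = 2.236263
x_3 = g(2.236263) = 2.236068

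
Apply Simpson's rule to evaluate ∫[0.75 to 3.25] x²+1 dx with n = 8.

f(x) = x²+1
a = 0.75, b = 3.25, n = 8
h = (b - a)/n = 0.312500

Simpson's rule: (h/3)[f(x₀) + 4f(x₁) + 2f(x₂) + ... + f(xₙ)]

x_0 = 0.7500, f(x_0) = 1.562500, coefficient = 1
x_1 = 1.0625, f(x_1) = 2.128906, coefficient = 4
x_2 = 1.3750, f(x_2) = 2.890625, coefficient = 2
x_3 = 1.6875, f(x_3) = 3.847656, coefficient = 4
x_4 = 2.0000, f(x_4) = 5.000000, coefficient = 2
x_5 = 2.3125, f(x_5) = 6.347656, coefficient = 4
x_6 = 2.6250, f(x_6) = 7.890625, coefficient = 2
x_7 = 2.9375, f(x_7) = 9.628906, coefficient = 4
x_8 = 3.2500, f(x_8) = 11.562500, coefficient = 1

I ≈ (0.312500/3) × 132.500000 = 13.802083
Exact value: 13.802083
Error: 0.000000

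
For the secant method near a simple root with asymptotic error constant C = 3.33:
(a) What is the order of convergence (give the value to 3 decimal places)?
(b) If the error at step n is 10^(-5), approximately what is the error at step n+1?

(a) Secant method has superlinear convergence with order φ = (1+√5)/2 ≈ 1.618.
    This means |e_{n+1}| ≈ C|e_n|^1.618.

(b) With |e_n| = 10^(-5) and C = 3.33:
    |e_{n+1}| ≈ 3.33 × (10^(-5))^1.618 = 3.33 × 10^(-8.09)

(a) ≈ 1.618 (golden ratio); (b) |e_{n+1}| ≈ 2.706e-08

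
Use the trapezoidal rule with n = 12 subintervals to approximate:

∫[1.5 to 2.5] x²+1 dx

f(x) = x²+1
a = 1.5, b = 2.5, n = 12
h = (b - a)/n = 0.083333

Trapezoidal rule: (h/2)[f(x₀) + 2f(x₁) + 2f(x₂) + ... + f(xₙ)]

x_0 = 1.5000, f(x_0) = 3.250000, coefficient = 1
x_1 = 1.5833, f(x_1) = 3.506944, coefficient = 2
x_2 = 1.6667, f(x_2) = 3.777778, coefficient = 2
x_3 = 1.7500, f(x_3) = 4.062500, coefficient = 2
x_4 = 1.8333, f(x_4) = 4.361111, coefficient = 2
x_5 = 1.9167, f(x_5) = 4.673611, coefficient = 2
x_6 = 2.0000, f(x_6) = 5.000000, coefficient = 2
x_7 = 2.0833, f(x_7) = 5.340278, coefficient = 2
x_8 = 2.1667, f(x_8) = 5.694444, coefficient = 2
x_9 = 2.2500, f(x_9) = 6.062500, coefficient = 2
x_10 = 2.3333, f(x_10) = 6.444444, coefficient = 2
x_11 = 2.4167, f(x_11) = 6.840278, coefficient = 2
x_12 = 2.5000, f(x_12) = 7.250000, coefficient = 1

I ≈ (0.083333/2) × 122.027778 = 5.084491
Exact value: 5.083333
Error: 0.001157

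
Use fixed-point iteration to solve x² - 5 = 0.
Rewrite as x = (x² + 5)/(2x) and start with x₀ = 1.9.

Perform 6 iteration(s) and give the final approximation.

Equation: x² - 5 = 0
Fixed-point form: x = (x² + 5)/(2x)
x₀ = 1.9

x_1 = g(1.900000) = 2.265789
x_2 = g(2.265789) = 2.236263
x_3 = g(2.236263) = 2.236068
x_4 = g(2.236068) = 2.236068
x_5 = g(2.236068) = 2.236068
x_6 = g(2.236068) = 2.236068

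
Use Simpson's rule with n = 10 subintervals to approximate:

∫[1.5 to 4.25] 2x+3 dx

f(x) = 2x+3
a = 1.5, b = 4.25, n = 10
h = (b - a)/n = 0.275000

Simpson's rule: (h/3)[f(x₀) + 4f(x₁) + 2f(x₂) + ... + f(xₙ)]

x_0 = 1.5000, f(x_0) = 6.000000, coefficient = 1
x_1 = 1.7750, f(x_1) = 6.550000, coefficient = 4
x_2 = 2.0500, f(x_2) = 7.100000, coefficient = 2
x_3 = 2.3250, f(x_3) = 7.650000, coefficient = 4
x_4 = 2.6000, f(x_4) = 8.200000, coefficient = 2
x_5 = 2.8750, f(x_5) = 8.750000, coefficient = 4
x_6 = 3.1500, f(x_6) = 9.300000, coefficient = 2
x_7 = 3.4250, f(x_7) = 9.850000, coefficient = 4
x_8 = 3.7000, f(x_8) = 10.400000, coefficient = 2
x_9 = 3.9750, f(x_9) = 10.950000, coefficient = 4
x_10 = 4.2500, f(x_10) = 11.500000, coefficient = 1

I ≈ (0.275000/3) × 262.500000 = 24.062500
Exact value: 24.062500
Error: 0.000000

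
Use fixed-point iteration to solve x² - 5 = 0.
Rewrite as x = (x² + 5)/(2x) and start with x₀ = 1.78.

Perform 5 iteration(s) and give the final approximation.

Equation: x² - 5 = 0
Fixed-point form: x = (x² + 5)/(2x)
x₀ = 1.78

x_1 = g(1.780000) = 2.294494
x_2 = g(2.294494) = 2.236812
x_3 = g(2.236812) = 2.236068
x_4 = g(2.236068) = 2.236068
x_5 = g(2.236068) = 2.236068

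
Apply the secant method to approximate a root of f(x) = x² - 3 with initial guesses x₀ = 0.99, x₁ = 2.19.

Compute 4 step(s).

f(x) = x² - 3
x₀ = 0.99, x₁ = 2.19

Secant formula: x_{n+1} = x_n - f(x_n)(x_n - x_{n-1})/(f(x_n) - f(x_{n-1}))

Iteration 1:
  f(0.990000) = -2.019900
  f(2.190000) = 1.796100
  x_2 = 2.190000 - 1.796100×(2.190000 - 0.990000)/(1.796100 - (-2.019900))
       = 1.625189
Iteration 2:
  f(2.190000) = 1.796100
  f(1.625189) = -0.358762
  x_3 = 1.625189 - (-0.358762)×(1.625189 - 2.190000)/(-0.358762 - 1.796100)
       = 1.719224
Iteration 3:
  f(1.625189) = -0.358762
  f(1.719224) = -0.044269
  x_4 = 1.719224 - (-0.044269)×(1.719224 - 1.625189)/(-0.044269 - (-0.358762))
       = 1.732461
Iteration 4:
  f(1.719224) = -0.044269
  f(1.732461) = 0.001420
  x_5 = 1.732461 - 0.001420×(1.732461 - 1.719224)/(0.001420 - (-0.044269))
       = 1.732049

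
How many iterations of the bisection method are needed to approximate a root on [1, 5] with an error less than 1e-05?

We need (b-a)/2^n ≤ 1e-05
(5 - 1)/2^n ≤ 1e-05
4/2^n ≤ 1e-05
2^n ≥ 400000
n ≥ log₂(400000) = 18.61
n ≥ 19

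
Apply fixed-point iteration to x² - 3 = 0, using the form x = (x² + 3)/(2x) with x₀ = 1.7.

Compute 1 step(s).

Equation: x² - 3 = 0
Fixed-point form: x = (x² + 3)/(2x)
x₀ = 1.7

x_1 = g(1.700000) = 1.732353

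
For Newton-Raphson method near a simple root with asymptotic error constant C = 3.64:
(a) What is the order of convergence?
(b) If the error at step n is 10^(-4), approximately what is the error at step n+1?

(a) Newton-Raphson has quadratic (order 2) convergence near simple roots.
    This means |e_{n+1}| ≈ C|e_n|².

(b) With |e_n| = 10^(-4) and C = 3.64:
    |e_{n+1}| ≈ 3.64 × (10^(-4))² = 3.64 × 10^(-8)

(a) 2 (quadratic); (b) |e_{n+1}| ≈ 3.640e-08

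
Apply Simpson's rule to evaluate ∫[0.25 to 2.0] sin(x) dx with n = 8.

f(x) = sin(x)
a = 0.25, b = 2.0, n = 8
h = (b - a)/n = 0.218750

Simpson's rule: (h/3)[f(x₀) + 4f(x₁) + 2f(x₂) + ... + f(xₙ)]

x_0 = 0.2500, f(x_0) = 0.247404, coefficient = 1
x_1 = 0.4688, f(x_1) = 0.451771, coefficient = 4
x_2 = 0.6875, f(x_2) = 0.634607, coefficient = 2
x_3 = 0.9062, f(x_3) = 0.787197, coefficient = 4
x_4 = 1.1250, f(x_4) = 0.902268, coefficient = 2
x_5 = 1.3438, f(x_5) = 0.974336, coefficient = 4
x_6 = 1.5625, f(x_6) = 0.999966, coefficient = 2
x_7 = 1.7812, f(x_7) = 0.977936, coefficient = 4
x_8 = 2.0000, f(x_8) = 0.909297, coefficient = 1

I ≈ (0.218750/3) × 18.995341 = 1.385077
Exact value: 1.385059
Error: 0.000018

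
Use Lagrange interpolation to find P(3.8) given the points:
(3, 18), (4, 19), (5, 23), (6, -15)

Lagrange interpolation formula:
P(x) = Σ yᵢ × Lᵢ(x)
where Lᵢ(x) = Π_{j≠i} (x - xⱼ)/(xᵢ - xⱼ)

L_0(3.8) = (3.8 - 4)/(3 - 4) × (3.8 - 5)/(3 - 5) × (3.8 - 6)/(3 - 6) = 0.088000
L_1(3.8) = (3.8 - 3)/(4 - 3) × (3.8 - 5)/(4 - 5) × (3.8 - 6)/(4 - 6) = 1.056000
L_2(3.8) = (3.8 - 3)/(5 - 3) × (3.8 - 4)/(5 - 4) × (3.8 - 6)/(5 - 6) = -0.176000
L_3(3.8) = (3.8 - 3)/(6 - 3) × (3.8 - 4)/(6 - 4) × (3.8 - 5)/(6 - 5) = 0.032000

P(3.8) = 18×L_0(3.8) + 19×L_1(3.8) + 23×L_2(3.8) + (-15)×L_3(3.8)
P(3.8) = 17.120000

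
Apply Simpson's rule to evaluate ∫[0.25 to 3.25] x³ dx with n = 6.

f(x) = x³
a = 0.25, b = 3.25, n = 6
h = (b - a)/n = 0.500000

Simpson's rule: (h/3)[f(x₀) + 4f(x₁) + 2f(x₂) + ... + f(xₙ)]

x_0 = 0.2500, f(x_0) = 0.015625, coefficient = 1
x_1 = 0.7500, f(x_1) = 0.421875, coefficient = 4
x_2 = 1.2500, f(x_2) = 1.953125, coefficient = 2
x_3 = 1.7500, f(x_3) = 5.359375, coefficient = 4
x_4 = 2.2500, f(x_4) = 11.390625, coefficient = 2
x_5 = 2.7500, f(x_5) = 20.796875, coefficient = 4
x_6 = 3.2500, f(x_6) = 34.328125, coefficient = 1

I ≈ (0.500000/3) × 167.343750 = 27.890625
Exact value: 27.890625
Error: 0.000000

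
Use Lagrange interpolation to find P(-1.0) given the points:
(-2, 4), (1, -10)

Lagrange interpolation formula:
P(x) = Σ yᵢ × Lᵢ(x)
where Lᵢ(x) = Π_{j≠i} (x - xⱼ)/(xᵢ - xⱼ)

L_0(-1.0) = (-1.0 - 1)/(-2 - 1) = 0.666667
L_1(-1.0) = (-1.0 - (-2))/(1 - (-2)) = 0.333333

P(-1.0) = 4×L_0(-1.0) + (-10)×L_1(-1.0)
P(-1.0) = -0.666667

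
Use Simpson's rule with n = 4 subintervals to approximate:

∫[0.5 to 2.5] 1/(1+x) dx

f(x) = 1/(1+x)
a = 0.5, b = 2.5, n = 4
h = (b - a)/n = 0.500000

Simpson's rule: (h/3)[f(x₀) + 4f(x₁) + 2f(x₂) + ... + f(xₙ)]

x_0 = 0.5000, f(x_0) = 0.666667, coefficient = 1
x_1 = 1.0000, f(x_1) = 0.500000, coefficient = 4
x_2 = 1.5000, f(x_2) = 0.400000, coefficient = 2
x_3 = 2.0000, f(x_3) = 0.333333, coefficient = 4
x_4 = 2.5000, f(x_4) = 0.285714, coefficient = 1

I ≈ (0.500000/3) × 5.085714 = 0.847619
Exact value: 0.847298
Error: 0.000321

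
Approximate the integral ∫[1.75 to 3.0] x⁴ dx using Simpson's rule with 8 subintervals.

f(x) = x⁴
a = 1.75, b = 3.0, n = 8
h = (b - a)/n = 0.156250

Simpson's rule: (h/3)[f(x₀) + 4f(x₁) + 2f(x₂) + ... + f(xₙ)]

x_0 = 1.7500, f(x_0) = 9.378906, coefficient = 1
x_1 = 1.9062, f(x_1) = 13.204423, coefficient = 4
x_2 = 2.0625, f(x_2) = 18.095718, coefficient = 2
x_3 = 2.2188, f(x_3) = 24.234468, coefficient = 4
x_4 = 2.3750, f(x_4) = 31.816650, coefficient = 2
x_5 = 2.5312, f(x_5) = 41.052552, coefficient = 4
x_6 = 2.6875, f(x_6) = 52.166763, coefficient = 2
x_7 = 2.8438, f(x_7) = 65.398179, coefficient = 4
x_8 = 3.0000, f(x_8) = 81.000000, coefficient = 1

I ≈ (0.156250/3) × 870.095657 = 45.317482
Exact value: 45.317383
Error: 0.000099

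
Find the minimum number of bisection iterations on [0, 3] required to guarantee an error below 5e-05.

We need (b-a)/2^n ≤ 5e-05
(3 - 0)/2^n ≤ 5e-05
3/2^n ≤ 5e-05
2^n ≥ 60000
n ≥ log₂(60000) = 15.87
n ≥ 16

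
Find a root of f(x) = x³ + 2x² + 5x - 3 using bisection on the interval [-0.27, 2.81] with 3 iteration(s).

f(x) = x³ + 2x² + 5x - 3
Initial interval: [-0.27, 2.81]

Iteration 1:
  c_1 = (-0.270000 + 2.810000)/2 = 1.270000
  f(c_1) = f(1.270000) = 8.624183
  f(a) × f(c) < 0, new interval: [-0.270000, 1.270000]
Iteration 2:
  c_2 = (-0.270000 + 1.270000)/2 = 0.500000
  f(c_2) = f(0.500000) = 0.125000
  f(a) × f(c) < 0, new interval: [-0.270000, 0.500000]
Iteration 3:
  c_3 = (-0.270000 + 0.500000)/2 = 0.115000
  f(c_3) = f(0.115000) = -2.397029
  f(a) × f(c) ≥ 0, new interval: [0.115000, 0.500000]

After 3 iteration(s), the approximation is c_3 = 0.115000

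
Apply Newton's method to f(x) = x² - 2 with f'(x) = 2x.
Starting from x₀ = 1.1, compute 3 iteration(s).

f(x) = x² - 2
f'(x) = 2x
x₀ = 1.1

Newton-Raphson formula: x_{n+1} = x_n - f(x_n)/f'(x_n)

Iteration 1:
  f(1.100000) = -0.790000
  f'(1.100000) = 2.200000
  x_1 = 1.100000 - (-0.790000)/2.200000 = 1.459091
Iteration 2:
  f(1.459091) = 0.128946
  f'(1.459091) = 2.918182
  x_2 = 1.459091 - 0.128946/2.918182 = 1.414904
Iteration 3:
  f(1.414904) = 0.001953
  f'(1.414904) = 2.829807
  x_3 = 1.414904 - 0.001953/2.829807 = 1.414214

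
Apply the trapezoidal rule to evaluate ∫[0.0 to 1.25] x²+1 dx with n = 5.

f(x) = x²+1
a = 0.0, b = 1.25, n = 5
h = (b - a)/n = 0.250000

Trapezoidal rule: (h/2)[f(x₀) + 2f(x₁) + 2f(x₂) + ... + f(xₙ)]

x_0 = 0.0000, f(x_0) = 1.000000, coefficient = 1
x_1 = 0.2500, f(x_1) = 1.062500, coefficient = 2
x_2 = 0.5000, f(x_2) = 1.250000, coefficient = 2
x_3 = 0.7500, f(x_3) = 1.562500, coefficient = 2
x_4 = 1.0000, f(x_4) = 2.000000, coefficient = 2
x_5 = 1.2500, f(x_5) = 2.562500, coefficient = 1

I ≈ (0.250000/2) × 15.312500 = 1.914062
Exact value: 1.901042
Error: 0.013021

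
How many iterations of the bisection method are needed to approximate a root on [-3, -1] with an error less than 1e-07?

We need (b-a)/2^n ≤ 1e-07
(-1 - (-3))/2^n ≤ 1e-07
2/2^n ≤ 1e-07
2^n ≥ 20000000
n ≥ log₂(20000000) = 24.25
n ≥ 25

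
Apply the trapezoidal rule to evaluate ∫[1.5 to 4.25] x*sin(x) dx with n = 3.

f(x) = x*sin(x)
a = 1.5, b = 4.25, n = 3
h = (b - a)/n = 0.916667

Trapezoidal rule: (h/2)[f(x₀) + 2f(x₁) + 2f(x₂) + ... + f(xₙ)]

x_0 = 1.5000, f(x_0) = 1.496242, coefficient = 1
x_1 = 2.4167, f(x_1) = 1.602443, coefficient = 2
x_2 = 3.3333, f(x_2) = -0.635227, coefficient = 2
x_3 = 4.2500, f(x_3) = -3.803705, coefficient = 1

I ≈ (0.916667/2) × -0.373029 = -0.170971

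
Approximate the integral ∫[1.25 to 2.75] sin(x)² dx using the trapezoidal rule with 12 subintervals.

f(x) = sin(x)²
a = 1.25, b = 2.75, n = 12
h = (b - a)/n = 0.125000

Trapezoidal rule: (h/2)[f(x₀) + 2f(x₁) + 2f(x₂) + ... + f(xₙ)]

x_0 = 1.2500, f(x_0) = 0.900572, coefficient = 1
x_1 = 1.3750, f(x_1) = 0.962151, coefficient = 2
x_2 = 1.5000, f(x_2) = 0.994996, coefficient = 2
x_3 = 1.6250, f(x_3) = 0.997065, coefficient = 2
x_4 = 1.7500, f(x_4) = 0.968228, coefficient = 2
x_5 = 1.8750, f(x_5) = 0.910280, coefficient = 2
x_6 = 2.0000, f(x_6) = 0.826822, coefficient = 2
x_7 = 2.1250, f(x_7) = 0.723044, coefficient = 2
x_8 = 2.2500, f(x_8) = 0.605398, coefficient = 2
x_9 = 2.3750, f(x_9) = 0.481199, coefficient = 2
x_10 = 2.5000, f(x_10) = 0.358169, coefficient = 2
x_11 = 2.6250, f(x_11) = 0.243957, coefficient = 2
x_12 = 2.7500, f(x_12) = 0.145665, coefficient = 1

I ≈ (0.125000/2) × 17.188855 = 1.074303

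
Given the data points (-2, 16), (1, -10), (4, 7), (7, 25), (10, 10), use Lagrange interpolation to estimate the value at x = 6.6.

Lagrange interpolation formula:
P(x) = Σ yᵢ × Lᵢ(x)
where Lᵢ(x) = Π_{j≠i} (x - xⱼ)/(xᵢ - xⱼ)

L_0(6.6) = (6.6 - 1)/(-2 - 1) × (6.6 - 4)/(-2 - 4) × (6.6 - 7)/(-2 - 7) × (6.6 - 10)/(-2 - 10) = 0.010186
L_1(6.6) = (6.6 - (-2))/(1 - (-2)) × (6.6 - 4)/(1 - 4) × (6.6 - 7)/(1 - 7) × (6.6 - 10)/(1 - 10) = -0.062571
L_2(6.6) = (6.6 - (-2))/(4 - (-2)) × (6.6 - 1)/(4 - 1) × (6.6 - 7)/(4 - 7) × (6.6 - 10)/(4 - 10) = 0.202153
L_3(6.6) = (6.6 - (-2))/(7 - (-2)) × (6.6 - 1)/(7 - 1) × (6.6 - 4)/(7 - 4) × (6.6 - 10)/(7 - 10) = 0.875997
L_4(6.6) = (6.6 - (-2))/(10 - (-2)) × (6.6 - 1)/(10 - 1) × (6.6 - 4)/(10 - 4) × (6.6 - 7)/(10 - 7) = -0.025765

P(6.6) = 16×L_0(6.6) + (-10)×L_1(6.6) + 7×L_2(6.6) + 25×L_3(6.6) + 10×L_4(6.6)
P(6.6) = 23.846031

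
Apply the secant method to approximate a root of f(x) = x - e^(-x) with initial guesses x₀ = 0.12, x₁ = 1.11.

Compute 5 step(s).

f(x) = x - e^(-x)
x₀ = 0.12, x₁ = 1.11

Secant formula: x_{n+1} = x_n - f(x_n)(x_n - x_{n-1})/(f(x_n) - f(x_{n-1}))

Iteration 1:
  f(0.120000) = -0.766920
  f(1.110000) = 0.780441
  x_2 = 1.110000 - 0.780441×(1.110000 - 0.120000)/(0.780441 - (-0.766920))
       = 0.610675
Iteration 2:
  f(1.110000) = 0.780441
  f(0.610675) = 0.067690
  x_3 = 0.610675 - 0.067690×(0.610675 - 1.110000)/(0.067690 - 0.780441)
       = 0.563254
Iteration 3:
  f(0.610675) = 0.067690
  f(0.563254) = -0.006100
  x_4 = 0.563254 - (-0.006100)×(0.563254 - 0.610675)/(-0.006100 - 0.067690)
       = 0.567174
Iteration 4:
  f(0.563254) = -0.006100
  f(0.567174) = 0.000048
  x_5 = 0.567174 - 0.000048×(0.567174 - 0.563254)/(0.000048 - (-0.006100))
       = 0.567143
Iteration 5:
  f(0.567174) = 0.000048
  f(0.567143) = 0.000000
  x_6 = 0.567143 - 0.000000×(0.567143 - 0.567174)/(0.000000 - 0.000048)
       = 0.567143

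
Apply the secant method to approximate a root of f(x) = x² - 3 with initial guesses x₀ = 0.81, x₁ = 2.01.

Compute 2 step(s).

f(x) = x² - 3
x₀ = 0.81, x₁ = 2.01

Secant formula: x_{n+1} = x_n - f(x_n)(x_n - x_{n-1})/(f(x_n) - f(x_{n-1}))

Iteration 1:
  f(0.810000) = -2.343900
  f(2.010000) = 1.040100
  x_2 = 2.010000 - 1.040100×(2.010000 - 0.810000)/(1.040100 - (-2.343900))
       = 1.641170
Iteration 2:
  f(2.010000) = 1.040100
  f(1.641170) = -0.306560
  x_3 = 1.641170 - (-0.306560)×(1.641170 - 2.010000)/(-0.306560 - 1.040100)
       = 1.725132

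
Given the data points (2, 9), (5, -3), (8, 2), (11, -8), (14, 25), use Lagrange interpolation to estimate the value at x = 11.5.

Lagrange interpolation formula:
P(x) = Σ yᵢ × Lᵢ(x)
where Lᵢ(x) = Π_{j≠i} (x - xⱼ)/(xᵢ - xⱼ)

L_0(11.5) = (11.5 - 5)/(2 - 5) × (11.5 - 8)/(2 - 8) × (11.5 - 11)/(2 - 11) × (11.5 - 14)/(2 - 14) = -0.014628
L_1(11.5) = (11.5 - 2)/(5 - 2) × (11.5 - 8)/(5 - 8) × (11.5 - 11)/(5 - 11) × (11.5 - 14)/(5 - 14) = 0.085520
L_2(11.5) = (11.5 - 2)/(8 - 2) × (11.5 - 5)/(8 - 5) × (11.5 - 11)/(8 - 11) × (11.5 - 14)/(8 - 14) = -0.238233
L_3(11.5) = (11.5 - 2)/(11 - 2) × (11.5 - 5)/(11 - 5) × (11.5 - 8)/(11 - 8) × (11.5 - 14)/(11 - 14) = 1.111754
L_4(11.5) = (11.5 - 2)/(14 - 2) × (11.5 - 5)/(14 - 5) × (11.5 - 8)/(14 - 8) × (11.5 - 11)/(14 - 11) = 0.055588

P(11.5) = 9×L_0(11.5) + (-3)×L_1(11.5) + 2×L_2(11.5) + (-8)×L_3(11.5) + 25×L_4(11.5)
P(11.5) = -8.369020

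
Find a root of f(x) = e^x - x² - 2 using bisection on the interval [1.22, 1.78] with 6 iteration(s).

f(x) = e^x - x² - 2
Initial interval: [1.22, 1.78]

Iteration 1:
  c_1 = (1.220000 + 1.780000)/2 = 1.500000
  f(c_1) = f(1.500000) = 0.231689
  f(a) × f(c) < 0, new interval: [1.220000, 1.500000]
Iteration 2:
  c_2 = (1.220000 + 1.500000)/2 = 1.360000
  f(c_2) = f(1.360000) = 0.046593
  f(a) × f(c) < 0, new interval: [1.220000, 1.360000]
Iteration 3:
  c_3 = (1.220000 + 1.360000)/2 = 1.290000
  f(c_3) = f(1.290000) = -0.031313
  f(a) × f(c) ≥ 0, new interval: [1.290000, 1.360000]
Iteration 4:
  c_4 = (1.290000 + 1.360000)/2 = 1.325000
  f(c_4) = f(1.325000) = 0.006560
  f(a) × f(c) < 0, new interval: [1.290000, 1.325000]
Iteration 5:
  c_5 = (1.290000 + 1.325000)/2 = 1.307500
  f(c_5) = f(1.307500) = -0.012636
  f(a) × f(c) ≥ 0, new interval: [1.307500, 1.325000]
Iteration 6:
  c_6 = (1.307500 + 1.325000)/2 = 1.316250
  f(c_6) = f(1.316250) = -0.003104
  f(a) × f(c) ≥ 0, new interval: [1.316250, 1.325000]

After 6 iteration(s), the approximation is c_6 = 1.316250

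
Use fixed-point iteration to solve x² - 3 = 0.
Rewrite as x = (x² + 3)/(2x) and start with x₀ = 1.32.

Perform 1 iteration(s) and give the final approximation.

Equation: x² - 3 = 0
Fixed-point form: x = (x² + 3)/(2x)
x₀ = 1.32

x_1 = g(1.320000) = 1.796364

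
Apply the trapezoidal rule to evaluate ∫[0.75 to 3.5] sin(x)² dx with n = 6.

f(x) = sin(x)²
a = 0.75, b = 3.5, n = 6
h = (b - a)/n = 0.458333

Trapezoidal rule: (h/2)[f(x₀) + 2f(x₁) + 2f(x₂) + ... + f(xₙ)]

x_0 = 0.7500, f(x_0) = 0.464631, coefficient = 1
x_1 = 1.2083, f(x_1) = 0.874274, coefficient = 2
x_2 = 1.6667, f(x_2) = 0.990837, coefficient = 2
x_3 = 2.1250, f(x_3) = 0.723044, coefficient = 2
x_4 = 2.5833, f(x_4) = 0.280593, coefficient = 2
x_5 = 3.0417, f(x_5) = 0.009952, coefficient = 2
x_6 = 3.5000, f(x_6) = 0.123049, coefficient = 1

I ≈ (0.458333/2) × 6.345081 = 1.454081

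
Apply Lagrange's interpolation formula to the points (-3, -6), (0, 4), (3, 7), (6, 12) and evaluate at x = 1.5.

Lagrange interpolation formula:
P(x) = Σ yᵢ × Lᵢ(x)
where Lᵢ(x) = Π_{j≠i} (x - xⱼ)/(xᵢ - xⱼ)

L_0(1.5) = (1.5 - 0)/(-3 - 0) × (1.5 - 3)/(-3 - 3) × (1.5 - 6)/(-3 - 6) = -0.062500
L_1(1.5) = (1.5 - (-3))/(0 - (-3)) × (1.5 - 3)/(0 - 3) × (1.5 - 6)/(0 - 6) = 0.562500
L_2(1.5) = (1.5 - (-3))/(3 - (-3)) × (1.5 - 0)/(3 - 0) × (1.5 - 6)/(3 - 6) = 0.562500
L_3(1.5) = (1.5 - (-3))/(6 - (-3)) × (1.5 - 0)/(6 - 0) × (1.5 - 3)/(6 - 3) = -0.062500

P(1.5) = (-6)×L_0(1.5) + 4×L_1(1.5) + 7×L_2(1.5) + 12×L_3(1.5)
P(1.5) = 5.812500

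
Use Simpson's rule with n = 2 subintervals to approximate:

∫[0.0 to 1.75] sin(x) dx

f(x) = sin(x)
a = 0.0, b = 1.75, n = 2
h = (b - a)/n = 0.875000

Simpson's rule: (h/3)[f(x₀) + 4f(x₁) + 2f(x₂) + ... + f(xₙ)]

x_0 = 0.0000, f(x_0) = 0.000000, coefficient = 1
x_1 = 0.8750, f(x_1) = 0.767544, coefficient = 4
x_2 = 1.7500, f(x_2) = 0.983986, coefficient = 1

I ≈ (0.875000/3) × 4.054160 = 1.182463
Exact value: 1.178246
Error: 0.004217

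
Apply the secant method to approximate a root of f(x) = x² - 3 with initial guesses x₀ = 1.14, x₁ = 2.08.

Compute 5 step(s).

f(x) = x² - 3
x₀ = 1.14, x₁ = 2.08

Secant formula: x_{n+1} = x_n - f(x_n)(x_n - x_{n-1})/(f(x_n) - f(x_{n-1}))

Iteration 1:
  f(1.140000) = -1.700400
  f(2.080000) = 1.326400
  x_2 = 2.080000 - 1.326400×(2.080000 - 1.140000)/(1.326400 - (-1.700400))
       = 1.668075
Iteration 2:
  f(2.080000) = 1.326400
  f(1.668075) = -0.217527
  x_3 = 1.668075 - (-0.217527)×(1.668075 - 2.080000)/(-0.217527 - 1.326400)
       = 1.726112
Iteration 3:
  f(1.668075) = -0.217527
  f(1.726112) = -0.020539
  x_4 = 1.726112 - (-0.020539)×(1.726112 - 1.668075)/(-0.020539 - (-0.217527))
       = 1.732163
Iteration 4:
  f(1.726112) = -0.020539
  f(1.732163) = 0.000388
  x_5 = 1.732163 - 0.000388×(1.732163 - 1.726112)/(0.000388 - (-0.020539))
       = 1.732051
Iteration 5:
  f(1.732163) = 0.000388
  f(1.732051) = -0.000001
  x_6 = 1.732051 - (-0.000001)×(1.732051 - 1.732163)/(-0.000001 - 0.000388)
       = 1.732051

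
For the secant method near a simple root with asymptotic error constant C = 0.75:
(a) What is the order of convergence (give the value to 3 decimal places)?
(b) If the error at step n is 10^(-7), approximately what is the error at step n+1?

(a) Secant method has superlinear convergence with order φ = (1+√5)/2 ≈ 1.618.
    This means |e_{n+1}| ≈ C|e_n|^1.618.

(b) With |e_n| = 10^(-7) and C = 0.75:
    |e_{n+1}| ≈ 0.75 × (10^(-7))^1.618 = 0.75 × 10^(-11.33)

(a) ≈ 1.618 (golden ratio); (b) |e_{n+1}| ≈ 3.539e-12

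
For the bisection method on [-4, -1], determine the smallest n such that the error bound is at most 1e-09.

We need (b-a)/2^n ≤ 1e-09
(-1 - (-4))/2^n ≤ 1e-09
3/2^n ≤ 1e-09
2^n ≥ 3000000000
n ≥ log₂(3000000000) = 31.48
n ≥ 32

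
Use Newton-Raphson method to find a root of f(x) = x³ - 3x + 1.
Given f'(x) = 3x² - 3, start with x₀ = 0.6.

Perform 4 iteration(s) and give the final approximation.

f(x) = x³ - 3x + 1
f'(x) = 3x² - 3
x₀ = 0.6

Newton-Raphson formula: x_{n+1} = x_n - f(x_n)/f'(x_n)

Iteration 1:
  f(0.600000) = -0.584000
  f'(0.600000) = -1.920000
  x_1 = 0.600000 - (-0.584000)/(-1.920000) = 0.295833
Iteration 2:
  f(0.295833) = 0.138391
  f'(0.295833) = -2.737448
  x_2 = 0.295833 - 0.138391/(-2.737448) = 0.346388
Iteration 3:
  f(0.346388) = 0.002397
  f'(0.346388) = -2.640046
  x_3 = 0.346388 - 0.002397/(-2.640046) = 0.347296
Iteration 4:
  f(0.347296) = 0.000001
  f'(0.347296) = -2.638156
  x_4 = 0.347296 - 0.000001/(-2.638156) = 0.347296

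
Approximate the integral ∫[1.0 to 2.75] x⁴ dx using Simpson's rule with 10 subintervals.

f(x) = x⁴
a = 1.0, b = 2.75, n = 10
h = (b - a)/n = 0.175000

Simpson's rule: (h/3)[f(x₀) + 4f(x₁) + 2f(x₂) + ... + f(xₙ)]

x_0 = 1.0000, f(x_0) = 1.000000, coefficient = 1
x_1 = 1.1750, f(x_1) = 1.906125, coefficient = 4
x_2 = 1.3500, f(x_2) = 3.321506, coefficient = 2
x_3 = 1.5250, f(x_3) = 5.408532, coefficient = 4
x_4 = 1.7000, f(x_4) = 8.352100, coefficient = 2
x_5 = 1.8750, f(x_5) = 12.359619, coefficient = 4
x_6 = 2.0500, f(x_6) = 17.661006, coefficient = 2
x_7 = 2.2250, f(x_7) = 24.508688, coefficient = 4
x_8 = 2.4000, f(x_8) = 33.177600, coefficient = 2
x_9 = 2.5750, f(x_9) = 43.965188, coefficient = 4
x_10 = 2.7500, f(x_10) = 57.191406, coefficient = 1

I ≈ (0.175000/3) × 535.808439 = 31.255492
Exact value: 31.255273
Error: 0.000219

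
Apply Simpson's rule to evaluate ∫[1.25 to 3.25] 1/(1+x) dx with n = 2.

f(x) = 1/(1+x)
a = 1.25, b = 3.25, n = 2
h = (b - a)/n = 1.000000

Simpson's rule: (h/3)[f(x₀) + 4f(x₁) + 2f(x₂) + ... + f(xₙ)]

x_0 = 1.2500, f(x_0) = 0.444444, coefficient = 1
x_1 = 2.2500, f(x_1) = 0.307692, coefficient = 4
x_2 = 3.2500, f(x_2) = 0.235294, coefficient = 1

I ≈ (1.000000/3) × 1.910508 = 0.636836
Exact value: 0.635989
Error: 0.000847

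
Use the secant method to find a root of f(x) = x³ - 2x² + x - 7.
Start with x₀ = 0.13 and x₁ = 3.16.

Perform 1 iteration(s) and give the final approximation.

f(x) = x³ - 2x² + x - 7
x₀ = 0.13, x₁ = 3.16

Secant formula: x_{n+1} = x_n - f(x_n)(x_n - x_{n-1})/(f(x_n) - f(x_{n-1}))

Iteration 1:
  f(0.130000) = -6.901603
  f(3.160000) = 7.743296
  x_2 = 3.160000 - 7.743296×(3.160000 - 0.130000)/(7.743296 - (-6.901603))
       = 1.557928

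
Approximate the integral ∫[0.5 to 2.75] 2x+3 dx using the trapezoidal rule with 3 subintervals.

f(x) = 2x+3
a = 0.5, b = 2.75, n = 3
h = (b - a)/n = 0.750000

Trapezoidal rule: (h/2)[f(x₀) + 2f(x₁) + 2f(x₂) + ... + f(xₙ)]

x_0 = 0.5000, f(x_0) = 4.000000, coefficient = 1
x_1 = 1.2500, f(x_1) = 5.500000, coefficient = 2
x_2 = 2.0000, f(x_2) = 7.000000, coefficient = 2
x_3 = 2.7500, f(x_3) = 8.500000, coefficient = 1

I ≈ (0.750000/2) × 37.500000 = 14.062500
Exact value: 14.062500
Error: 0.000000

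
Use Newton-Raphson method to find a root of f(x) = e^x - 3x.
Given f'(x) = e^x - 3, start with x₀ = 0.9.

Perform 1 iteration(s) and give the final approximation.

f(x) = e^x - 3x
f'(x) = e^x - 3
x₀ = 0.9

Newton-Raphson formula: x_{n+1} = x_n - f(x_n)/f'(x_n)

Iteration 1:
  f(0.900000) = -0.240397
  f'(0.900000) = -0.540397
  x_1 = 0.900000 - (-0.240397)/(-0.540397) = 0.455148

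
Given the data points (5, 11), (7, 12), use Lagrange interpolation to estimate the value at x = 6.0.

Lagrange interpolation formula:
P(x) = Σ yᵢ × Lᵢ(x)
where Lᵢ(x) = Π_{j≠i} (x - xⱼ)/(xᵢ - xⱼ)

L_0(6.0) = (6.0 - 7)/(5 - 7) = 0.500000
L_1(6.0) = (6.0 - 5)/(7 - 5) = 0.500000

P(6.0) = 11×L_0(6.0) + 12×L_1(6.0)
P(6.0) = 11.500000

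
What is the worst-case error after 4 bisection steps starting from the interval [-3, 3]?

Bisection error bound: |error| ≤ (b-a)/2^n
|error| ≤ (3 - (-3))/2^4 = 6/2^4
|error| ≤ 0.3750000000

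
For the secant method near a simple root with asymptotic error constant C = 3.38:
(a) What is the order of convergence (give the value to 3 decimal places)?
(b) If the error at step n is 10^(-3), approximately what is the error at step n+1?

(a) Secant method has superlinear convergence with order φ = (1+√5)/2 ≈ 1.618.
    This means |e_{n+1}| ≈ C|e_n|^1.618.

(b) With |e_n| = 10^(-3) and C = 3.38:
    |e_{n+1}| ≈ 3.38 × (10^(-3))^1.618 = 3.38 × 10^(-4.85)

(a) ≈ 1.618 (golden ratio); (b) |e_{n+1}| ≈ 4.729e-05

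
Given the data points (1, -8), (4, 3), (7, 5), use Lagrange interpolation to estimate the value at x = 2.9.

Lagrange interpolation formula:
P(x) = Σ yᵢ × Lᵢ(x)
where Lᵢ(x) = Π_{j≠i} (x - xⱼ)/(xᵢ - xⱼ)

L_0(2.9) = (2.9 - 4)/(1 - 4) × (2.9 - 7)/(1 - 7) = 0.250556
L_1(2.9) = (2.9 - 1)/(4 - 1) × (2.9 - 7)/(4 - 7) = 0.865556
L_2(2.9) = (2.9 - 1)/(7 - 1) × (2.9 - 4)/(7 - 4) = -0.116111

P(2.9) = (-8)×L_0(2.9) + 3×L_1(2.9) + 5×L_2(2.9)
P(2.9) = 0.011667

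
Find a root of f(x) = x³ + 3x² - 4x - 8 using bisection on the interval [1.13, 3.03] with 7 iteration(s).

f(x) = x³ + 3x² - 4x - 8
Initial interval: [1.13, 3.03]

Iteration 1:
  c_1 = (1.130000 + 3.030000)/2 = 2.080000
  f(c_1) = f(2.080000) = 5.658112
  f(a) × f(c) < 0, new interval: [1.130000, 2.080000]
Iteration 2:
  c_2 = (1.130000 + 2.080000)/2 = 1.605000
  f(c_2) = f(1.605000) = -2.557405
  f(a) × f(c) ≥ 0, new interval: [1.605000, 2.080000]
Iteration 3:
  c_3 = (1.605000 + 2.080000)/2 = 1.842500
  f(c_3) = f(1.842500) = 1.069349
  f(a) × f(c) < 0, new interval: [1.605000, 1.842500]
Iteration 4:
  c_4 = (1.605000 + 1.842500)/2 = 1.723750
  f(c_4) = f(1.723750) = -0.859255
  f(a) × f(c) ≥ 0, new interval: [1.723750, 1.842500]
Iteration 5:
  c_5 = (1.723750 + 1.842500)/2 = 1.783125
  f(c_5) = f(1.783125) = 0.075612
  f(a) × f(c) < 0, new interval: [1.723750, 1.783125]
Iteration 6:
  c_6 = (1.723750 + 1.783125)/2 = 1.753437
  f(c_6) = f(1.753437) = -0.399102
  f(a) × f(c) ≥ 0, new interval: [1.753437, 1.783125]
Iteration 7:
  c_7 = (1.753437 + 1.783125)/2 = 1.768281
  f(c_7) = f(1.768281) = -0.163575
  f(a) × f(c) ≥ 0, new interval: [1.768281, 1.783125]

After 7 iteration(s), the approximation is c_7 = 1.768281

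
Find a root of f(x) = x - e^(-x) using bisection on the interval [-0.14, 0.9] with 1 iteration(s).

f(x) = x - e^(-x)
Initial interval: [-0.14, 0.9]

Iteration 1:
  c_1 = (-0.140000 + 0.900000)/2 = 0.380000
  f(c_1) = f(0.380000) = -0.303861
  f(a) × f(c) ≥ 0, new interval: [0.380000, 0.900000]

After 1 iteration(s), the approximation is c_1 = 0.380000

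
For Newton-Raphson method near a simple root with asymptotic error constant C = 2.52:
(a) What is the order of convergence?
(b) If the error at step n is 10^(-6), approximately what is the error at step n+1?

(a) Newton-Raphson has quadratic (order 2) convergence near simple roots.
    This means |e_{n+1}| ≈ C|e_n|².

(b) With |e_n| = 10^(-6) and C = 2.52:
    |e_{n+1}| ≈ 2.52 × (10^(-6))² = 2.52 × 10^(-12)

(a) 2 (quadratic); (b) |e_{n+1}| ≈ 2.520e-12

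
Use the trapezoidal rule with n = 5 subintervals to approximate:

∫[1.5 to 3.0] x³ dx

f(x) = x³
a = 1.5, b = 3.0, n = 5
h = (b - a)/n = 0.300000

Trapezoidal rule: (h/2)[f(x₀) + 2f(x₁) + 2f(x₂) + ... + f(xₙ)]

x_0 = 1.5000, f(x_0) = 3.375000, coefficient = 1
x_1 = 1.8000, f(x_1) = 5.832000, coefficient = 2
x_2 = 2.1000, f(x_2) = 9.261000, coefficient = 2
x_3 = 2.4000, f(x_3) = 13.824000, coefficient = 2
x_4 = 2.7000, f(x_4) = 19.683000, coefficient = 2
x_5 = 3.0000, f(x_5) = 27.000000, coefficient = 1

I ≈ (0.300000/2) × 127.575000 = 19.136250
Exact value: 18.984375
Error: 0.151875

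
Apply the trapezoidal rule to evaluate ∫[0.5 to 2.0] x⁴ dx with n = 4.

f(x) = x⁴
a = 0.5, b = 2.0, n = 4
h = (b - a)/n = 0.375000

Trapezoidal rule: (h/2)[f(x₀) + 2f(x₁) + 2f(x₂) + ... + f(xₙ)]

x_0 = 0.5000, f(x_0) = 0.062500, coefficient = 1
x_1 = 0.8750, f(x_1) = 0.586182, coefficient = 2
x_2 = 1.2500, f(x_2) = 2.441406, coefficient = 2
x_3 = 1.6250, f(x_3) = 6.972900, coefficient = 2
x_4 = 2.0000, f(x_4) = 16.000000, coefficient = 1

I ≈ (0.375000/2) × 36.063477 = 6.761902
Exact value: 6.393750
Error: 0.368152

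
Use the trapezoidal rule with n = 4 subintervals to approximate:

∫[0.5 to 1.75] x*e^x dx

f(x) = x*e^x
a = 0.5, b = 1.75, n = 4
h = (b - a)/n = 0.312500

Trapezoidal rule: (h/2)[f(x₀) + 2f(x₁) + 2f(x₂) + ... + f(xₙ)]

x_0 = 0.5000, f(x_0) = 0.824361, coefficient = 1
x_1 = 0.8125, f(x_1) = 1.830997, coefficient = 2
x_2 = 1.1250, f(x_2) = 3.465244, coefficient = 2
x_3 = 1.4375, f(x_3) = 6.052101, coefficient = 2
x_4 = 1.7500, f(x_4) = 10.070555, coefficient = 1

I ≈ (0.312500/2) × 33.591599 = 5.248687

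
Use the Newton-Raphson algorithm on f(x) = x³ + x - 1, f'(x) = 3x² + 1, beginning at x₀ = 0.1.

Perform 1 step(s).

f(x) = x³ + x - 1
f'(x) = 3x² + 1
x₀ = 0.1

Newton-Raphson formula: x_{n+1} = x_n - f(x_n)/f'(x_n)

Iteration 1:
  f(0.100000) = -0.899000
  f'(0.100000) = 1.030000
  x_1 = 0.100000 - (-0.899000)/1.030000 = 0.972816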